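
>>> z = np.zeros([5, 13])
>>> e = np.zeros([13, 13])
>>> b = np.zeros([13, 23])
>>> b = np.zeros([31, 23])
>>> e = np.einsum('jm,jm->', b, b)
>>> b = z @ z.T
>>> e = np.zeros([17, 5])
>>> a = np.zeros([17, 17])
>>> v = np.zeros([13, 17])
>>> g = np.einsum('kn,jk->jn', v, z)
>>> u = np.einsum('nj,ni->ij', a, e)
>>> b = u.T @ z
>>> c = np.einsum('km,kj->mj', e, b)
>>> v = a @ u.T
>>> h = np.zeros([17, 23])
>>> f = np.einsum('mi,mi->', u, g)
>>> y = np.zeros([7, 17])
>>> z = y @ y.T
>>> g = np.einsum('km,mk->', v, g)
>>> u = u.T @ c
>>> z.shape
(7, 7)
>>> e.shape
(17, 5)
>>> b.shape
(17, 13)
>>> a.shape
(17, 17)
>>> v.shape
(17, 5)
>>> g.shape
()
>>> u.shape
(17, 13)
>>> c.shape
(5, 13)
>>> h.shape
(17, 23)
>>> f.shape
()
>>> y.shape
(7, 17)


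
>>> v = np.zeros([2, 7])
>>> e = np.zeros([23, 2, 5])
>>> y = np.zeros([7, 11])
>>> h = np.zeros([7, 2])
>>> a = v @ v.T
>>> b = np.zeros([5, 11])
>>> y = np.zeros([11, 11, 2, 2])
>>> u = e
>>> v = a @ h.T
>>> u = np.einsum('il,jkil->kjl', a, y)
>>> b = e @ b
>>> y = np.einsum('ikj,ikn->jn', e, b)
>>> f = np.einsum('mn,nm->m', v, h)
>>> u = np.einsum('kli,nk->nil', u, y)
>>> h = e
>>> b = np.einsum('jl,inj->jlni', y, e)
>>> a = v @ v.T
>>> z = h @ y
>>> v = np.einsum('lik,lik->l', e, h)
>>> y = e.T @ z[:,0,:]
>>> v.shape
(23,)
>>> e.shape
(23, 2, 5)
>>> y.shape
(5, 2, 11)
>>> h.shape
(23, 2, 5)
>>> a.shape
(2, 2)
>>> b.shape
(5, 11, 2, 23)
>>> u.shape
(5, 2, 11)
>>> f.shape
(2,)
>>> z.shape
(23, 2, 11)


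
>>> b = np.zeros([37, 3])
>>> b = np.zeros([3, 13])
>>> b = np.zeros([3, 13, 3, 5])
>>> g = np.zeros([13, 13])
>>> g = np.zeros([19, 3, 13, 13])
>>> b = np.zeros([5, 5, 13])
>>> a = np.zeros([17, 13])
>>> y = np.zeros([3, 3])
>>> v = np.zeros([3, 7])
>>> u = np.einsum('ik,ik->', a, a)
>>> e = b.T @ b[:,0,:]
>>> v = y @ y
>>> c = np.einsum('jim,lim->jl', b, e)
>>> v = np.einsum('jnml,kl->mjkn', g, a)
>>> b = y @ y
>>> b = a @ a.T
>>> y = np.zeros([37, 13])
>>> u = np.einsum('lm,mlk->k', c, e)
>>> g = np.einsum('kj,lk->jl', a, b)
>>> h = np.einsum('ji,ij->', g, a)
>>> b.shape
(17, 17)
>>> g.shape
(13, 17)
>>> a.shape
(17, 13)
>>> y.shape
(37, 13)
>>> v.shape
(13, 19, 17, 3)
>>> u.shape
(13,)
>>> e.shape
(13, 5, 13)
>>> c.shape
(5, 13)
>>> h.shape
()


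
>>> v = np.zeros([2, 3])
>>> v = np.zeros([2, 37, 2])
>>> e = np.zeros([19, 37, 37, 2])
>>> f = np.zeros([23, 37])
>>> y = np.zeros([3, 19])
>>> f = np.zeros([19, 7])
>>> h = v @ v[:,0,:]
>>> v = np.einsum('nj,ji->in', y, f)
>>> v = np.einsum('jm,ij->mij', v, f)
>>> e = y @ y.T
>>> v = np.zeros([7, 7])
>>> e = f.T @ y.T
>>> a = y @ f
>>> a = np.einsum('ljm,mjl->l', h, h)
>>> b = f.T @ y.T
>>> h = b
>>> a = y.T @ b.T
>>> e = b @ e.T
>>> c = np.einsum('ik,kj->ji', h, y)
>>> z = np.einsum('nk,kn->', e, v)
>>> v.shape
(7, 7)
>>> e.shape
(7, 7)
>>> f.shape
(19, 7)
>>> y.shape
(3, 19)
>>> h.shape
(7, 3)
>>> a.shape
(19, 7)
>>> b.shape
(7, 3)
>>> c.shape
(19, 7)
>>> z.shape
()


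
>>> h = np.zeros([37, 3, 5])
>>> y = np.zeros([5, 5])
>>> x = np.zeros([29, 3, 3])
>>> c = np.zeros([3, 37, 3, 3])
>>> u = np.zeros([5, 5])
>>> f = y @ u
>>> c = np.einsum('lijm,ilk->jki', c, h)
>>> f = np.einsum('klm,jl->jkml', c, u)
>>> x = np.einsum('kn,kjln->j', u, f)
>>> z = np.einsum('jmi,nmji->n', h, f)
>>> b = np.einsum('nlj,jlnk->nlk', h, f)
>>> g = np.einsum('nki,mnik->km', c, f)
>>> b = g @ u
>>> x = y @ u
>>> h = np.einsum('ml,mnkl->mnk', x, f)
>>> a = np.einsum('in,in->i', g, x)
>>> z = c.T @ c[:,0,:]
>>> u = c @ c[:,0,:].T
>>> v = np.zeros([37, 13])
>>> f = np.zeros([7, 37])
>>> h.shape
(5, 3, 37)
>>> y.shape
(5, 5)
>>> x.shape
(5, 5)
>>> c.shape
(3, 5, 37)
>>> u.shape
(3, 5, 3)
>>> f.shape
(7, 37)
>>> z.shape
(37, 5, 37)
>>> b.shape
(5, 5)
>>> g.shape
(5, 5)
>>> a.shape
(5,)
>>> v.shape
(37, 13)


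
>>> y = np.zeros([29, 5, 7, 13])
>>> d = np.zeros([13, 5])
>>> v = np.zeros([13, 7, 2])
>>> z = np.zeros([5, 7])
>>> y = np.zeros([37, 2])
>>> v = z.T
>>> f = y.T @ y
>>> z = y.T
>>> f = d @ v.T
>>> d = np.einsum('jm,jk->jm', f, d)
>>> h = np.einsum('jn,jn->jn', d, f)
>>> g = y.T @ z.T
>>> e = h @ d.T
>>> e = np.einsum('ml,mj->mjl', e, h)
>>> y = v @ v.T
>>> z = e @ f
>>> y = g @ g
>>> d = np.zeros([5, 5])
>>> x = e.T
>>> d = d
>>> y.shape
(2, 2)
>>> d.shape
(5, 5)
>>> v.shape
(7, 5)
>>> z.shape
(13, 7, 7)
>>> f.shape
(13, 7)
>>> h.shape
(13, 7)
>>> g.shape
(2, 2)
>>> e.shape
(13, 7, 13)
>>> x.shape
(13, 7, 13)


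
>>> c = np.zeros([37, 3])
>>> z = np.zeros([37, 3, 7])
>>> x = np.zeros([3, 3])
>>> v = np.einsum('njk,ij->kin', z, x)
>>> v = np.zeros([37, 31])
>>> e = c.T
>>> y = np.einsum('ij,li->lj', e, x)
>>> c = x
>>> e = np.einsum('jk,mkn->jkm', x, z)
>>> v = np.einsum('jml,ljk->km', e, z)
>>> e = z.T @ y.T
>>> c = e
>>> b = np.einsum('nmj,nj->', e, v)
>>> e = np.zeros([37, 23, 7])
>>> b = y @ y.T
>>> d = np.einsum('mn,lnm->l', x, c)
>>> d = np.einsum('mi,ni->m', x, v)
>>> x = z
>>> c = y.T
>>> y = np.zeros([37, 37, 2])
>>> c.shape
(37, 3)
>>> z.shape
(37, 3, 7)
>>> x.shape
(37, 3, 7)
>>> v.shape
(7, 3)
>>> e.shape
(37, 23, 7)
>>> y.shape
(37, 37, 2)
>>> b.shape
(3, 3)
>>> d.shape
(3,)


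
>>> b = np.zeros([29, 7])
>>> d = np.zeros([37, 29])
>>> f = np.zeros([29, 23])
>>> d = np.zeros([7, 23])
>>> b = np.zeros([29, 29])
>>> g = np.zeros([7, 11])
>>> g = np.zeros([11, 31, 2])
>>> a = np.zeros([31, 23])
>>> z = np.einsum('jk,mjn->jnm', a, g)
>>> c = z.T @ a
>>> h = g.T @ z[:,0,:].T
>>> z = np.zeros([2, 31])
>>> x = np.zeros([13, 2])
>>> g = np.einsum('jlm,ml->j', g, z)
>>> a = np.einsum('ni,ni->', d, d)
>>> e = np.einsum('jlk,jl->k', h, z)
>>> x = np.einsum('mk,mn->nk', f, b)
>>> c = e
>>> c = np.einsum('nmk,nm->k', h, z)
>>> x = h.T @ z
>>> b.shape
(29, 29)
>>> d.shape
(7, 23)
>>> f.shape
(29, 23)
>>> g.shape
(11,)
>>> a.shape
()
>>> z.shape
(2, 31)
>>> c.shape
(31,)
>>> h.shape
(2, 31, 31)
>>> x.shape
(31, 31, 31)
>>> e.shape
(31,)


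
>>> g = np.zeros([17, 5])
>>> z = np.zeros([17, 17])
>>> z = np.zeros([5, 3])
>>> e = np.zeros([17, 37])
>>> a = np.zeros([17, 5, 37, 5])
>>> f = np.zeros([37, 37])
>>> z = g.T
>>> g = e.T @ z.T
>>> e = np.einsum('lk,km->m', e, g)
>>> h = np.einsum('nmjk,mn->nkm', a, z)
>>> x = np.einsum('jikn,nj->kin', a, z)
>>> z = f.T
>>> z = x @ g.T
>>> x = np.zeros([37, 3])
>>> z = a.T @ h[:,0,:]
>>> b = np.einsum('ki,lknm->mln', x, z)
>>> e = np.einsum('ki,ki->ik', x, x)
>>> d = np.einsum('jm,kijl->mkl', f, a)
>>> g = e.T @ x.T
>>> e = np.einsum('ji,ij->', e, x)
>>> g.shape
(37, 37)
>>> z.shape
(5, 37, 5, 5)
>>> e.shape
()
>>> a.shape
(17, 5, 37, 5)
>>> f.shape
(37, 37)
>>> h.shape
(17, 5, 5)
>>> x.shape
(37, 3)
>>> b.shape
(5, 5, 5)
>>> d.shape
(37, 17, 5)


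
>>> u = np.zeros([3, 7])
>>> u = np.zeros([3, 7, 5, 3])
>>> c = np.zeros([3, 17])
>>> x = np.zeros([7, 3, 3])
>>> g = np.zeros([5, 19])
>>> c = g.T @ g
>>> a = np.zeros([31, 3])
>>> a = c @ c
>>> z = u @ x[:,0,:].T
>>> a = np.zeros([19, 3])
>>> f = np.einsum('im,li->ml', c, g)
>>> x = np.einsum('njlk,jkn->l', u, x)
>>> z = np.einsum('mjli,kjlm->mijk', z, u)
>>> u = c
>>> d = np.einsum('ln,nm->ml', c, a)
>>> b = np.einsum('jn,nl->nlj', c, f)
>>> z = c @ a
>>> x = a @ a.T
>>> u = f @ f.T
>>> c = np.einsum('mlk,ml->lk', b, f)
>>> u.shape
(19, 19)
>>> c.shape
(5, 19)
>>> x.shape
(19, 19)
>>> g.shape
(5, 19)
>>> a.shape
(19, 3)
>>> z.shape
(19, 3)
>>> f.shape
(19, 5)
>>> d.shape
(3, 19)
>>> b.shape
(19, 5, 19)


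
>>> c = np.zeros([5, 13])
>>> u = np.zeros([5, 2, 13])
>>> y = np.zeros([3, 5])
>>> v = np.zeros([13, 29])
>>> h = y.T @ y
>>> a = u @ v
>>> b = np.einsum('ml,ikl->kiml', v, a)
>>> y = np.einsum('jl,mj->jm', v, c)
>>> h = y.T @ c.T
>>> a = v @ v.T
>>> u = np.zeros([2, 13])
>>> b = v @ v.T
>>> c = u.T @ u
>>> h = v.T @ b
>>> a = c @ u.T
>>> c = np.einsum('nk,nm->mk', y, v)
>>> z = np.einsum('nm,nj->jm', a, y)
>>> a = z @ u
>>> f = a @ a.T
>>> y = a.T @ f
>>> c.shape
(29, 5)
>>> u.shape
(2, 13)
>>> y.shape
(13, 5)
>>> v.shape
(13, 29)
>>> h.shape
(29, 13)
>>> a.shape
(5, 13)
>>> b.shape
(13, 13)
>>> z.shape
(5, 2)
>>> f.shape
(5, 5)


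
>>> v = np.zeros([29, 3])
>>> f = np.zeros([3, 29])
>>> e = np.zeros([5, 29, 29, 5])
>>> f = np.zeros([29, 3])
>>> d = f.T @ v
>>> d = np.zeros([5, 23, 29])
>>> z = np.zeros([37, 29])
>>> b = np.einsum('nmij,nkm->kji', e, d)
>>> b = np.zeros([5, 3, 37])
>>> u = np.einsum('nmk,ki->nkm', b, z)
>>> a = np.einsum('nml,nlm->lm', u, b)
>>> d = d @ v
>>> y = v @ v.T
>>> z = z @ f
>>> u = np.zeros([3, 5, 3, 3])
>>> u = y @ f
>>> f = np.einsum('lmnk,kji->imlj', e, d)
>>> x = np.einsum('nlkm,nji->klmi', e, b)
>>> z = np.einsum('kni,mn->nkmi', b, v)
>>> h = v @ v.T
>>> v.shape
(29, 3)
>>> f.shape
(3, 29, 5, 23)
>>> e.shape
(5, 29, 29, 5)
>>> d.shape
(5, 23, 3)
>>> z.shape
(3, 5, 29, 37)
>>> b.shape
(5, 3, 37)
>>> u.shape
(29, 3)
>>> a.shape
(3, 37)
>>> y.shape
(29, 29)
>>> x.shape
(29, 29, 5, 37)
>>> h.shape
(29, 29)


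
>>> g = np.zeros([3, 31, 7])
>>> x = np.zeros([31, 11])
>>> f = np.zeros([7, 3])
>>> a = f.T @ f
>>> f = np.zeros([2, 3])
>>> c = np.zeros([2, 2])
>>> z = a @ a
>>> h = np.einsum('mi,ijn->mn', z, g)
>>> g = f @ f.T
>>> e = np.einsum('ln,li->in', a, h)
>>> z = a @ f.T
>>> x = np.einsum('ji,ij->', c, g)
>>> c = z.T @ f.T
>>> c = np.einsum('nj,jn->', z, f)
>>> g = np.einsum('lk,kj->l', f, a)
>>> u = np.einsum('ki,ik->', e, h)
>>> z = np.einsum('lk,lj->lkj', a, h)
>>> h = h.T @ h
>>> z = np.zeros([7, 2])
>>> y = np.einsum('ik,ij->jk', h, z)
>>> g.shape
(2,)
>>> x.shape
()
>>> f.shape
(2, 3)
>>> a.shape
(3, 3)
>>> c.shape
()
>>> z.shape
(7, 2)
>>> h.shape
(7, 7)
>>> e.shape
(7, 3)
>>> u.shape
()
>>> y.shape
(2, 7)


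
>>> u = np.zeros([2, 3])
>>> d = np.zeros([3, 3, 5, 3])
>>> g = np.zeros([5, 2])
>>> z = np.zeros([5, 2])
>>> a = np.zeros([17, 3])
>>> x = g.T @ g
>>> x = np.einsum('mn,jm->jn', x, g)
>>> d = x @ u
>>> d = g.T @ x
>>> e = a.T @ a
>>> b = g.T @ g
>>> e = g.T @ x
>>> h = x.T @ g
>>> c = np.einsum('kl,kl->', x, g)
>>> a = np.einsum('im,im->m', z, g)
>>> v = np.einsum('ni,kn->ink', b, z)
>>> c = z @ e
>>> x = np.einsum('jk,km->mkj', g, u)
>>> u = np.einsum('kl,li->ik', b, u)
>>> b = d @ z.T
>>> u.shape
(3, 2)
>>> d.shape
(2, 2)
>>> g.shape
(5, 2)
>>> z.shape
(5, 2)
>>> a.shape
(2,)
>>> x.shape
(3, 2, 5)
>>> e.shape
(2, 2)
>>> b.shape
(2, 5)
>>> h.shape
(2, 2)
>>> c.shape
(5, 2)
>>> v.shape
(2, 2, 5)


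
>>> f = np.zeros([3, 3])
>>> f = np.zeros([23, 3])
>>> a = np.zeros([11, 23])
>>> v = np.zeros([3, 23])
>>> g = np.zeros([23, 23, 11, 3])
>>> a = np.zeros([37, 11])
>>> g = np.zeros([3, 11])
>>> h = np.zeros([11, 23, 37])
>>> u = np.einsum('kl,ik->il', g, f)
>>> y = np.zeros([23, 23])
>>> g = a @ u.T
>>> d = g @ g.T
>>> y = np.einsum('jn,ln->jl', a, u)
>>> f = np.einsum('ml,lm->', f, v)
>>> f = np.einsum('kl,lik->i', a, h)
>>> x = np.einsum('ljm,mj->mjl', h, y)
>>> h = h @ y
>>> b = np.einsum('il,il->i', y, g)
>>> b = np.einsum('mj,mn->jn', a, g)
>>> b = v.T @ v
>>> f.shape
(23,)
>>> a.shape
(37, 11)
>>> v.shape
(3, 23)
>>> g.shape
(37, 23)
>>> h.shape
(11, 23, 23)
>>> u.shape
(23, 11)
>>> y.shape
(37, 23)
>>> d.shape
(37, 37)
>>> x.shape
(37, 23, 11)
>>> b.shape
(23, 23)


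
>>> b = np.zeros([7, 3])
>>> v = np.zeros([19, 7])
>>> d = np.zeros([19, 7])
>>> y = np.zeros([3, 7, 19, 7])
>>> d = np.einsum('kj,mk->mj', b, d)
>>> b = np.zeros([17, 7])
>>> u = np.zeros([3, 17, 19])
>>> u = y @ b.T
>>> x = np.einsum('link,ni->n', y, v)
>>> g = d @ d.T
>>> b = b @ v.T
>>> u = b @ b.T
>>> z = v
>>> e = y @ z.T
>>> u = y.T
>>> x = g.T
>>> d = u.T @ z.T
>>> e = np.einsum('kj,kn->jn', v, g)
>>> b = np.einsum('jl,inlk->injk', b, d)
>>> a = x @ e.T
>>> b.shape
(3, 7, 17, 19)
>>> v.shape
(19, 7)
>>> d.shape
(3, 7, 19, 19)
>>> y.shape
(3, 7, 19, 7)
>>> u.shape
(7, 19, 7, 3)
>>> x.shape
(19, 19)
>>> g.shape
(19, 19)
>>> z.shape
(19, 7)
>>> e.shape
(7, 19)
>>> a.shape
(19, 7)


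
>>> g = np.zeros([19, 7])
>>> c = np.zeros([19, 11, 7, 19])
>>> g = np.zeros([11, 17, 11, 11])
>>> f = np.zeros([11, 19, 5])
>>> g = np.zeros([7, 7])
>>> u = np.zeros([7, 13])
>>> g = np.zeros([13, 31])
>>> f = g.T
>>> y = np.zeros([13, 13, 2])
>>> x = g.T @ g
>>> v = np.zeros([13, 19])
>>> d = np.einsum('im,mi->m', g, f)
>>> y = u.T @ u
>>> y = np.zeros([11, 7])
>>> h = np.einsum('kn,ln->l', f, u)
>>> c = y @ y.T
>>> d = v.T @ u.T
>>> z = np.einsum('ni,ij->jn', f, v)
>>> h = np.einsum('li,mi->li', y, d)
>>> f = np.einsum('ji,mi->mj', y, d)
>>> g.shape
(13, 31)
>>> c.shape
(11, 11)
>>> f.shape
(19, 11)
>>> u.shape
(7, 13)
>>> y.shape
(11, 7)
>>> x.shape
(31, 31)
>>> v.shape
(13, 19)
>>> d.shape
(19, 7)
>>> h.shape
(11, 7)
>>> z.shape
(19, 31)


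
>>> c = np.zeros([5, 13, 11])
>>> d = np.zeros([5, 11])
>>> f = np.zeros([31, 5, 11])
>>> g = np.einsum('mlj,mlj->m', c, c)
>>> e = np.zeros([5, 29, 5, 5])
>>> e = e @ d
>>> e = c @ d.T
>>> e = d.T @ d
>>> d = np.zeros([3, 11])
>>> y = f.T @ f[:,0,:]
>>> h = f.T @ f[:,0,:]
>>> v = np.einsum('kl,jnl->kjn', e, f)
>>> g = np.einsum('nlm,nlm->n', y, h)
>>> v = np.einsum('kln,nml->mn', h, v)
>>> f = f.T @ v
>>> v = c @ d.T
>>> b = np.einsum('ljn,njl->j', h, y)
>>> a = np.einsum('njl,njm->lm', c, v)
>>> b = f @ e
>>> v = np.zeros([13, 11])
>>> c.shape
(5, 13, 11)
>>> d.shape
(3, 11)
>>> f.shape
(11, 5, 11)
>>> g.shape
(11,)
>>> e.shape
(11, 11)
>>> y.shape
(11, 5, 11)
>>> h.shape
(11, 5, 11)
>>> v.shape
(13, 11)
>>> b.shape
(11, 5, 11)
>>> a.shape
(11, 3)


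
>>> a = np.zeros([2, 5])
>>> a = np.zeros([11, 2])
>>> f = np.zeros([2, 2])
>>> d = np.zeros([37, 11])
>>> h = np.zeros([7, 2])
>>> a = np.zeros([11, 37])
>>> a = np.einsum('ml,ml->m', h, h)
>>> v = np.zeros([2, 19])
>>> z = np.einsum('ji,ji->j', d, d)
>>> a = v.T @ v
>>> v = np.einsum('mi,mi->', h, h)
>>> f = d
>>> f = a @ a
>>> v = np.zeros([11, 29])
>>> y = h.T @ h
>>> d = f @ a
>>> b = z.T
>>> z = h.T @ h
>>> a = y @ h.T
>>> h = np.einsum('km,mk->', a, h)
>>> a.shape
(2, 7)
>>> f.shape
(19, 19)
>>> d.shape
(19, 19)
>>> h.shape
()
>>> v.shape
(11, 29)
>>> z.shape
(2, 2)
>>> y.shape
(2, 2)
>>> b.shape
(37,)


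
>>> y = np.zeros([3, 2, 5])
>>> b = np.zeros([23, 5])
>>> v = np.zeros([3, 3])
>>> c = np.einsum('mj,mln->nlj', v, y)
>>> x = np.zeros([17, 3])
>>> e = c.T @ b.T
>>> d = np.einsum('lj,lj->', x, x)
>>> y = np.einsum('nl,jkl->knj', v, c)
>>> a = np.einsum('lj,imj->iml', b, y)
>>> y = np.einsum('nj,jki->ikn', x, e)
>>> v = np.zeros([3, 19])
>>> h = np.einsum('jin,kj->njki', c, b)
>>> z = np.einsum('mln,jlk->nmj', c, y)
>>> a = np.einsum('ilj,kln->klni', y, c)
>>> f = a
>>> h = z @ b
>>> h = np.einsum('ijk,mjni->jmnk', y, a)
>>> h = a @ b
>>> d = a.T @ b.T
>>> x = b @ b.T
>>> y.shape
(23, 2, 17)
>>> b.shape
(23, 5)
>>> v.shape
(3, 19)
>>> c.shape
(5, 2, 3)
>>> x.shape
(23, 23)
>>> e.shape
(3, 2, 23)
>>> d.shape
(23, 3, 2, 23)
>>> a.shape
(5, 2, 3, 23)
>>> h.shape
(5, 2, 3, 5)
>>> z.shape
(3, 5, 23)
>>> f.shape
(5, 2, 3, 23)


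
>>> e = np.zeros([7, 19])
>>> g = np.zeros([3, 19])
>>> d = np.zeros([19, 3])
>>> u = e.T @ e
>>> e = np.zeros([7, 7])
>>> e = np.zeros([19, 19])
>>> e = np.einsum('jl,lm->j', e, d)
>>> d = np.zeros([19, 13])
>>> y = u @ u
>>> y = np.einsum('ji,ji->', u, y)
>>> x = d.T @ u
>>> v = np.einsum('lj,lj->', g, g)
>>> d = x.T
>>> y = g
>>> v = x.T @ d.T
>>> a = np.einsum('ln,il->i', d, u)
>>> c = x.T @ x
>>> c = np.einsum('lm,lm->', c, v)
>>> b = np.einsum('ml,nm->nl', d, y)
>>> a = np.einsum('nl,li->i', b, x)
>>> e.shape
(19,)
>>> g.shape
(3, 19)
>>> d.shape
(19, 13)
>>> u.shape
(19, 19)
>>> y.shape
(3, 19)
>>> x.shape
(13, 19)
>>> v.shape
(19, 19)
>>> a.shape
(19,)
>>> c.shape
()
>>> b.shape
(3, 13)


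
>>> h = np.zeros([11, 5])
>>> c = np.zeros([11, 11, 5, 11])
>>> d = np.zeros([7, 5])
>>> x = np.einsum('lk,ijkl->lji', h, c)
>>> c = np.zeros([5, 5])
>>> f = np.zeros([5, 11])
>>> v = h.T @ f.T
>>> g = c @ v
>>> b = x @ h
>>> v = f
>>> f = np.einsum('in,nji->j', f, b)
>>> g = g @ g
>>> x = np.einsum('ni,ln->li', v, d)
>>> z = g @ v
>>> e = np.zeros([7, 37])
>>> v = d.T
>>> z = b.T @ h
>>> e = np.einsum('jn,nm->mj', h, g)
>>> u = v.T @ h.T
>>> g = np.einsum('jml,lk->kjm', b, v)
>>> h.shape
(11, 5)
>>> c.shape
(5, 5)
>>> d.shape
(7, 5)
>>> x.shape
(7, 11)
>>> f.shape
(11,)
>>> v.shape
(5, 7)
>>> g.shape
(7, 11, 11)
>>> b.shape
(11, 11, 5)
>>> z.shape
(5, 11, 5)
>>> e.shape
(5, 11)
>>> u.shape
(7, 11)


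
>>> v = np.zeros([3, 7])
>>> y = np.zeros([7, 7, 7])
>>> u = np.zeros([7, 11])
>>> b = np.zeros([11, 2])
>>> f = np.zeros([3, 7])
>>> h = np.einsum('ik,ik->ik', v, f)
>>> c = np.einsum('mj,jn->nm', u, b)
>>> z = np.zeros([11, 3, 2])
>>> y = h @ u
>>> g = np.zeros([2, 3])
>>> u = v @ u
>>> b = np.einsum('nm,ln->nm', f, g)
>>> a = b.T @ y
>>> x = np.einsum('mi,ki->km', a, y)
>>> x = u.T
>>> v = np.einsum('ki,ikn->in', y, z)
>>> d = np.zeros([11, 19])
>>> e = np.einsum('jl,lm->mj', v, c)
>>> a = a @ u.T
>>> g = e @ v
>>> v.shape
(11, 2)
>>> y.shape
(3, 11)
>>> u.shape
(3, 11)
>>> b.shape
(3, 7)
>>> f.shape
(3, 7)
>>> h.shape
(3, 7)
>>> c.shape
(2, 7)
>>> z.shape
(11, 3, 2)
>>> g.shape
(7, 2)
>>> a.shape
(7, 3)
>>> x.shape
(11, 3)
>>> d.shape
(11, 19)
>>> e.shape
(7, 11)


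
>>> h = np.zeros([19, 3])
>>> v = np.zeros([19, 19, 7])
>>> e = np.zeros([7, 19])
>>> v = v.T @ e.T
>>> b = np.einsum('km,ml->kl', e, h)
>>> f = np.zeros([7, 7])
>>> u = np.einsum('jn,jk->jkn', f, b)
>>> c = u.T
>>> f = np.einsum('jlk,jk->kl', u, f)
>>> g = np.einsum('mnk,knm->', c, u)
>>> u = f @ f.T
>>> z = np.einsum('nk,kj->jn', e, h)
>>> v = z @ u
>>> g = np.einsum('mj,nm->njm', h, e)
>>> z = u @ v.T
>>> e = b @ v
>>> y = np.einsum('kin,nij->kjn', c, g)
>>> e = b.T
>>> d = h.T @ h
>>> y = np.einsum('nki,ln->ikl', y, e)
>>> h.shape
(19, 3)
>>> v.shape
(3, 7)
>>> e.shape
(3, 7)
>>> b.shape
(7, 3)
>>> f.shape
(7, 3)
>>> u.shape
(7, 7)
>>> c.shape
(7, 3, 7)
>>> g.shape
(7, 3, 19)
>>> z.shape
(7, 3)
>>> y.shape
(7, 19, 3)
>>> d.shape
(3, 3)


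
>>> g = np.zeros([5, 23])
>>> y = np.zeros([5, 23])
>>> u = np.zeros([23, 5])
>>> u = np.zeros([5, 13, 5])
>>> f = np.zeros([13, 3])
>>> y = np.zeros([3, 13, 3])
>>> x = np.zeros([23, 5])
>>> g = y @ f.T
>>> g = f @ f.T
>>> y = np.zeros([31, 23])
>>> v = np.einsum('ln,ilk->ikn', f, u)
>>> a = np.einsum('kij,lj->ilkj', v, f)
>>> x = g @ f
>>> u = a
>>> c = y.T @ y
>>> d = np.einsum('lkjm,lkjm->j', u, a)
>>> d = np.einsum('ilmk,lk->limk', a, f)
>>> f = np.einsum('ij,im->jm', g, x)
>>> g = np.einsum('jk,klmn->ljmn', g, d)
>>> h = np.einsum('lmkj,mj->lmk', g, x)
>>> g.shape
(5, 13, 5, 3)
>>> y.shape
(31, 23)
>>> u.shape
(5, 13, 5, 3)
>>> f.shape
(13, 3)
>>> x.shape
(13, 3)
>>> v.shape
(5, 5, 3)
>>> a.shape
(5, 13, 5, 3)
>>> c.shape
(23, 23)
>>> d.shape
(13, 5, 5, 3)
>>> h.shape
(5, 13, 5)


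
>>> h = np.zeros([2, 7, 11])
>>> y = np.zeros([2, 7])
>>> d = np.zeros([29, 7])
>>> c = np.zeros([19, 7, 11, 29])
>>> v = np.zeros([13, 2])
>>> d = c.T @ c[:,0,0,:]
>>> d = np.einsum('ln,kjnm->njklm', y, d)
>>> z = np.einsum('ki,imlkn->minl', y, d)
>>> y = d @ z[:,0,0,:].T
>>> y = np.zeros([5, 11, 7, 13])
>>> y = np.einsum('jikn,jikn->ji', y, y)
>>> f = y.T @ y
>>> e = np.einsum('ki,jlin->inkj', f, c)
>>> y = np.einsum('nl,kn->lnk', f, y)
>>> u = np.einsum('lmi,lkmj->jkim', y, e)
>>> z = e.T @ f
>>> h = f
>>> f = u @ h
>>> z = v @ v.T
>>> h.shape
(11, 11)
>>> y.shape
(11, 11, 5)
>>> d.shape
(7, 11, 29, 2, 29)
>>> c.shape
(19, 7, 11, 29)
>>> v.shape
(13, 2)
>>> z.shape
(13, 13)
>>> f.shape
(19, 29, 5, 11)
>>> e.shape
(11, 29, 11, 19)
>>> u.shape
(19, 29, 5, 11)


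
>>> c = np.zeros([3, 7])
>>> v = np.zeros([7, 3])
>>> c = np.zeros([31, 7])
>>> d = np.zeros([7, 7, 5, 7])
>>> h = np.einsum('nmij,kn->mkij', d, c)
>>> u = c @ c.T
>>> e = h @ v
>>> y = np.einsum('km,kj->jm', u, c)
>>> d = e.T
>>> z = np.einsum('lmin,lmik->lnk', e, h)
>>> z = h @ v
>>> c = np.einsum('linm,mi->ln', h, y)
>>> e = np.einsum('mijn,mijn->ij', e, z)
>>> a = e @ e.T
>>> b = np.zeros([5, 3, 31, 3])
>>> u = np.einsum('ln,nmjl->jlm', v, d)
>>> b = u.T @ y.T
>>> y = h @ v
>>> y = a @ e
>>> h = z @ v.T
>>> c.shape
(7, 5)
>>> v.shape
(7, 3)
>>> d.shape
(3, 5, 31, 7)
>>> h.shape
(7, 31, 5, 7)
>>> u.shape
(31, 7, 5)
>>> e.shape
(31, 5)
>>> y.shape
(31, 5)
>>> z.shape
(7, 31, 5, 3)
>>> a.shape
(31, 31)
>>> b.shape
(5, 7, 7)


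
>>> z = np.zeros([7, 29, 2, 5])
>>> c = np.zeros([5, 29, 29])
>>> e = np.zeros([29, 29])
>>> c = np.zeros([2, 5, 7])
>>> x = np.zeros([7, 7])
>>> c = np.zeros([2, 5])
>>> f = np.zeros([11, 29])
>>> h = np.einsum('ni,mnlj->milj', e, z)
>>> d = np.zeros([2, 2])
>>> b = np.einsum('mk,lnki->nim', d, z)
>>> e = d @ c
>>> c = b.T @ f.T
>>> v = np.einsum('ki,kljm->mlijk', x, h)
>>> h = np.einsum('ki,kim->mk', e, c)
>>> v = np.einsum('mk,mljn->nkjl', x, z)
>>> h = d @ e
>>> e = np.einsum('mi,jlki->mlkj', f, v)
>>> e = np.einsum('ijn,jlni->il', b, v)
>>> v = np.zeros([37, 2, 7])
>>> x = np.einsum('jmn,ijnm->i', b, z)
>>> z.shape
(7, 29, 2, 5)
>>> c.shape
(2, 5, 11)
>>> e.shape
(29, 7)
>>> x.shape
(7,)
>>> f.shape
(11, 29)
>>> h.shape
(2, 5)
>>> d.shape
(2, 2)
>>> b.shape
(29, 5, 2)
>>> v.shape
(37, 2, 7)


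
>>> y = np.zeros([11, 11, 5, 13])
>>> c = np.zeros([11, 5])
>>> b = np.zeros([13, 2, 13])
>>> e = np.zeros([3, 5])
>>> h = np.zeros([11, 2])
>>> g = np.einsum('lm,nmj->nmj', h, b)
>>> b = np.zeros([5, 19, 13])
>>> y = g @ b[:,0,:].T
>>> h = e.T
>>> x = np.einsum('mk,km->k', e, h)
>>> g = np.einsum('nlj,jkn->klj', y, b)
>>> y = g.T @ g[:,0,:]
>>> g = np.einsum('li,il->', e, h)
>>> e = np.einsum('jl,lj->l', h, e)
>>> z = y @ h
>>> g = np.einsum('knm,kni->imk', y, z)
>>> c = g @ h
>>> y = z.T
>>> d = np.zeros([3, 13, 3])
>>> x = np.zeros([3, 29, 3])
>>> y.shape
(3, 2, 5)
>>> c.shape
(3, 5, 3)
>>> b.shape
(5, 19, 13)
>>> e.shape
(3,)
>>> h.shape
(5, 3)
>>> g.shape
(3, 5, 5)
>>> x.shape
(3, 29, 3)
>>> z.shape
(5, 2, 3)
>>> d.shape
(3, 13, 3)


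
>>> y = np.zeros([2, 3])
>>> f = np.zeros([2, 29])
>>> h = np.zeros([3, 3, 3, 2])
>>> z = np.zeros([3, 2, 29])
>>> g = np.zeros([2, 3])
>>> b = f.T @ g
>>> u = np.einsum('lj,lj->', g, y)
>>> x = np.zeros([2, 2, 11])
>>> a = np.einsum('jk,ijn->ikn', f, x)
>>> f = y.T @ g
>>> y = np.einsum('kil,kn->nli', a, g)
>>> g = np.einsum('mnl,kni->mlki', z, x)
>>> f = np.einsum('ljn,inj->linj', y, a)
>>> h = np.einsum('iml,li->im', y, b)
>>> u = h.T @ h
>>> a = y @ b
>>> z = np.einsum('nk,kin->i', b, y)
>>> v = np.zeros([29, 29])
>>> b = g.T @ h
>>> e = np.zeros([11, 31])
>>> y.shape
(3, 11, 29)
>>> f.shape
(3, 2, 29, 11)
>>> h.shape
(3, 11)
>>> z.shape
(11,)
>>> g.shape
(3, 29, 2, 11)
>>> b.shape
(11, 2, 29, 11)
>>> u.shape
(11, 11)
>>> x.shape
(2, 2, 11)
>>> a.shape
(3, 11, 3)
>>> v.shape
(29, 29)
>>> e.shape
(11, 31)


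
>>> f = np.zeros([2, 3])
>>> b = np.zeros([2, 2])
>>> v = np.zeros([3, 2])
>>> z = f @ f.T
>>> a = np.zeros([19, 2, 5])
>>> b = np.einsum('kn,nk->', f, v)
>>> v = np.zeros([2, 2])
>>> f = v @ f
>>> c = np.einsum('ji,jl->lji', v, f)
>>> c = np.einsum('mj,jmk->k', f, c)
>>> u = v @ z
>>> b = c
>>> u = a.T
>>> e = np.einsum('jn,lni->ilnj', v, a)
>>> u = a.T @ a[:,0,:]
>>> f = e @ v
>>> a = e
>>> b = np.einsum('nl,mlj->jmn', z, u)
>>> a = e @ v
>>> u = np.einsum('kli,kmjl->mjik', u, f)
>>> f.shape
(5, 19, 2, 2)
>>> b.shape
(5, 5, 2)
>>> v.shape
(2, 2)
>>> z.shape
(2, 2)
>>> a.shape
(5, 19, 2, 2)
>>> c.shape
(2,)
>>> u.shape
(19, 2, 5, 5)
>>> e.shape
(5, 19, 2, 2)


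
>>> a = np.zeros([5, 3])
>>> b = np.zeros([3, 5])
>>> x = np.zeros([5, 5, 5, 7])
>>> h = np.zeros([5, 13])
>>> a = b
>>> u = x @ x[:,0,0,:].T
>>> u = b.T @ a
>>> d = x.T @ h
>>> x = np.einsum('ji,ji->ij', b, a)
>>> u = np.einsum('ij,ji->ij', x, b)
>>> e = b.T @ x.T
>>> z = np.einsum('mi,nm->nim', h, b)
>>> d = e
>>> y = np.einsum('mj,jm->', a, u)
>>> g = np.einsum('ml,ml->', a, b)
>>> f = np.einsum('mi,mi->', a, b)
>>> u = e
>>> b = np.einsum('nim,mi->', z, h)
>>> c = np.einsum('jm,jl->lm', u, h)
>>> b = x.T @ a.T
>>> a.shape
(3, 5)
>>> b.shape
(3, 3)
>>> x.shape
(5, 3)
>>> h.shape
(5, 13)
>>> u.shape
(5, 5)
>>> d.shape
(5, 5)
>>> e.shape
(5, 5)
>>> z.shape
(3, 13, 5)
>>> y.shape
()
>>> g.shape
()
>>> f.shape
()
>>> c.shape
(13, 5)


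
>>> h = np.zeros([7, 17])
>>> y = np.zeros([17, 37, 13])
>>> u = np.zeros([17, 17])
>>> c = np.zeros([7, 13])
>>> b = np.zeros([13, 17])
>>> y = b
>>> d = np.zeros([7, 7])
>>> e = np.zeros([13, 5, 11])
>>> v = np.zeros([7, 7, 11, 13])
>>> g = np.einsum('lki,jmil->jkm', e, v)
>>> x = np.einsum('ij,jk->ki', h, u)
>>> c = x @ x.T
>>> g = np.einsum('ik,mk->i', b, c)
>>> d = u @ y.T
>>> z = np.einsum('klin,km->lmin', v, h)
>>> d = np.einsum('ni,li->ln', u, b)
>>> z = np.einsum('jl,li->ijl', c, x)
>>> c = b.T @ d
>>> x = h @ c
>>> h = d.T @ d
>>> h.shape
(17, 17)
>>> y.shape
(13, 17)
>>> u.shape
(17, 17)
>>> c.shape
(17, 17)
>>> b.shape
(13, 17)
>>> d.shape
(13, 17)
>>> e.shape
(13, 5, 11)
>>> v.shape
(7, 7, 11, 13)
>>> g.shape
(13,)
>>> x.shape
(7, 17)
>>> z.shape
(7, 17, 17)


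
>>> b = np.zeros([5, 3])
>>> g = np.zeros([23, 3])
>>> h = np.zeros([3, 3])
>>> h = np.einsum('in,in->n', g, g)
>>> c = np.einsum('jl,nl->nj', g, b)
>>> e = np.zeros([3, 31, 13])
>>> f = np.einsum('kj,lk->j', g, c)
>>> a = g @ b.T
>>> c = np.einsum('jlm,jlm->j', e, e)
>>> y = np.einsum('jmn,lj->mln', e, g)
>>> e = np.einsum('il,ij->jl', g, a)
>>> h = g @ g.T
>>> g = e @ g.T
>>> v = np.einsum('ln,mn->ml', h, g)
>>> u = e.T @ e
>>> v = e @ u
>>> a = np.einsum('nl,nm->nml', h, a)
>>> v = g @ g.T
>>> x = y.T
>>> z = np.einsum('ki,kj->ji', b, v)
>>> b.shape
(5, 3)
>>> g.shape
(5, 23)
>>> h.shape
(23, 23)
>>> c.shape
(3,)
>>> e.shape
(5, 3)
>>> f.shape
(3,)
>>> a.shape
(23, 5, 23)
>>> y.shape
(31, 23, 13)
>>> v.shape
(5, 5)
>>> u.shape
(3, 3)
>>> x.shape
(13, 23, 31)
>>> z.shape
(5, 3)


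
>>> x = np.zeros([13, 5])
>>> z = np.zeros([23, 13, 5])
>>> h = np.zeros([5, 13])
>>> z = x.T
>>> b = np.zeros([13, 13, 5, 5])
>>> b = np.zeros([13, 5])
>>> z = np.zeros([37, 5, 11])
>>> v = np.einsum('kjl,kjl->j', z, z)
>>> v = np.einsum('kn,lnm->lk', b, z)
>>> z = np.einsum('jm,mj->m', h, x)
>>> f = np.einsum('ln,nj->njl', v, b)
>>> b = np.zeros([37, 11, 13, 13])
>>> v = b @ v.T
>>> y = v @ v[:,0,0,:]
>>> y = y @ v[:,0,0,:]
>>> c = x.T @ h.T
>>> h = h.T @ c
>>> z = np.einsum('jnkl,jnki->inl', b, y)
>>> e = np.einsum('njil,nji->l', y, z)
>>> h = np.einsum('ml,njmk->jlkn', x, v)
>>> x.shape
(13, 5)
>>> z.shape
(37, 11, 13)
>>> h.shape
(11, 5, 37, 37)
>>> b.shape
(37, 11, 13, 13)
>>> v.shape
(37, 11, 13, 37)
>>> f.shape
(13, 5, 37)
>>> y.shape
(37, 11, 13, 37)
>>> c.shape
(5, 5)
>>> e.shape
(37,)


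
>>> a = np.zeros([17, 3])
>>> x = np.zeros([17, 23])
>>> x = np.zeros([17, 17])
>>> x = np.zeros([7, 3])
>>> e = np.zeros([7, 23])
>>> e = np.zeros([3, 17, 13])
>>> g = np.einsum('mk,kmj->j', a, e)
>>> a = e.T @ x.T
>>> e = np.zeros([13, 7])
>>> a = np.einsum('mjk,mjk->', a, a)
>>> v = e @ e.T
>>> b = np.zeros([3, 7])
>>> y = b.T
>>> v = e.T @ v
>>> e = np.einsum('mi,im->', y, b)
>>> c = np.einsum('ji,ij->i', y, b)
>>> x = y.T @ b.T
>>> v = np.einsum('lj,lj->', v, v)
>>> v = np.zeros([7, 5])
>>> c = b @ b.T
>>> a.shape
()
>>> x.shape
(3, 3)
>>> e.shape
()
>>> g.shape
(13,)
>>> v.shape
(7, 5)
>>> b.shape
(3, 7)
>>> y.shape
(7, 3)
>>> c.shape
(3, 3)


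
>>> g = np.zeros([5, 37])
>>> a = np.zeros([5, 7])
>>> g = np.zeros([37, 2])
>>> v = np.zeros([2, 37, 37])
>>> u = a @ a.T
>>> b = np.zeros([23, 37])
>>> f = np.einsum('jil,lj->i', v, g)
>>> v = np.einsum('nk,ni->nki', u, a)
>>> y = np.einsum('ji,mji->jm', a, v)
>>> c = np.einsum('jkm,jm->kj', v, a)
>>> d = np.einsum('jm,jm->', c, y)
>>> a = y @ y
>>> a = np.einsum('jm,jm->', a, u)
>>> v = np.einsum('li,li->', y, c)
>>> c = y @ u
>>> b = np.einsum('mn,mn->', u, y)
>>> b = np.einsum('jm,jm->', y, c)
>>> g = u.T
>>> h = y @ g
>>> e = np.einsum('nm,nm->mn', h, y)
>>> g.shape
(5, 5)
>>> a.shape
()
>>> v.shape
()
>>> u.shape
(5, 5)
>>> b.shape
()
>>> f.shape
(37,)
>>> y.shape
(5, 5)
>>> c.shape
(5, 5)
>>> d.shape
()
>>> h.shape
(5, 5)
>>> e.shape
(5, 5)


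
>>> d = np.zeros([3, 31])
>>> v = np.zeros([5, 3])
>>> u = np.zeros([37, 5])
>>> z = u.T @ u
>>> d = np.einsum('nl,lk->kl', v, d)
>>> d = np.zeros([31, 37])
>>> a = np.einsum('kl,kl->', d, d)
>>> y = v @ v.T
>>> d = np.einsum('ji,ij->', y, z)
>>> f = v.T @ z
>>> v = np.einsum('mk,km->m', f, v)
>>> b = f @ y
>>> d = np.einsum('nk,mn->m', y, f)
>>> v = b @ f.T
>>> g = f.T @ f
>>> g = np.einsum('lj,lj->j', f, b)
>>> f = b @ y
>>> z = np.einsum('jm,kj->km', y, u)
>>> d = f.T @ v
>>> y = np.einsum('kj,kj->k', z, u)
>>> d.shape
(5, 3)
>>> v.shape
(3, 3)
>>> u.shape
(37, 5)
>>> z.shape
(37, 5)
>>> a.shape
()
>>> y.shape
(37,)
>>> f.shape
(3, 5)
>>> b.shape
(3, 5)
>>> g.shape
(5,)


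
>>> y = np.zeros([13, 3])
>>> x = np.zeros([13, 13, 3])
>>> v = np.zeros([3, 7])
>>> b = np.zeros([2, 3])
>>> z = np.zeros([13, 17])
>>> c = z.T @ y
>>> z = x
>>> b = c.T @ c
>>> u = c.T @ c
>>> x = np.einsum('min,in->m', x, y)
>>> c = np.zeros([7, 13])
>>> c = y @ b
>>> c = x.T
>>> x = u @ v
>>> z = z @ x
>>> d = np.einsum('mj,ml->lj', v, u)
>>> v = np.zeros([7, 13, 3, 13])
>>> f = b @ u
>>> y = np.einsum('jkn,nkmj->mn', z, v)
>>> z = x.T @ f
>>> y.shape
(3, 7)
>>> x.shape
(3, 7)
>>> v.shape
(7, 13, 3, 13)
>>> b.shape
(3, 3)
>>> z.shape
(7, 3)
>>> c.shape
(13,)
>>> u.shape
(3, 3)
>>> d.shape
(3, 7)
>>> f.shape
(3, 3)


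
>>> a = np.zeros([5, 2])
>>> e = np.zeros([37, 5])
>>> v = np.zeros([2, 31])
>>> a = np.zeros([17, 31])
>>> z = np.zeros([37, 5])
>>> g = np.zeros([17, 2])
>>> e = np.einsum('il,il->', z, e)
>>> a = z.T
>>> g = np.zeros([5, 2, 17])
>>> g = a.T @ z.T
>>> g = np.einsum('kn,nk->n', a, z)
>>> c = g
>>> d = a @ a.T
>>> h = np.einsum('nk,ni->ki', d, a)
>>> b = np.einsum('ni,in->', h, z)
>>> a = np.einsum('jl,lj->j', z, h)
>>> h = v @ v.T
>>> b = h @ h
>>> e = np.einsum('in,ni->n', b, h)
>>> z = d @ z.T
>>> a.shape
(37,)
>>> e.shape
(2,)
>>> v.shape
(2, 31)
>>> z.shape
(5, 37)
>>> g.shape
(37,)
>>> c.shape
(37,)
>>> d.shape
(5, 5)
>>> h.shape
(2, 2)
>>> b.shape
(2, 2)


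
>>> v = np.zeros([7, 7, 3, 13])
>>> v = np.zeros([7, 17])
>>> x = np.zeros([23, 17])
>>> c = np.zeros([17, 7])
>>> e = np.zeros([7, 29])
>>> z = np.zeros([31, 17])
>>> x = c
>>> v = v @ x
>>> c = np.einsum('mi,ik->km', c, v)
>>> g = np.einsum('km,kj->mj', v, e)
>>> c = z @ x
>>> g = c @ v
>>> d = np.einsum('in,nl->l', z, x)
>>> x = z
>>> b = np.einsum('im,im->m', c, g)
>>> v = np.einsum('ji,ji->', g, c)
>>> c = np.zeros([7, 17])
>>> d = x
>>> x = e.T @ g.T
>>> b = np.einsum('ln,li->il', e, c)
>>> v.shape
()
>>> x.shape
(29, 31)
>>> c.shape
(7, 17)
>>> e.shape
(7, 29)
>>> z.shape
(31, 17)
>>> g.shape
(31, 7)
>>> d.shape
(31, 17)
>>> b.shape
(17, 7)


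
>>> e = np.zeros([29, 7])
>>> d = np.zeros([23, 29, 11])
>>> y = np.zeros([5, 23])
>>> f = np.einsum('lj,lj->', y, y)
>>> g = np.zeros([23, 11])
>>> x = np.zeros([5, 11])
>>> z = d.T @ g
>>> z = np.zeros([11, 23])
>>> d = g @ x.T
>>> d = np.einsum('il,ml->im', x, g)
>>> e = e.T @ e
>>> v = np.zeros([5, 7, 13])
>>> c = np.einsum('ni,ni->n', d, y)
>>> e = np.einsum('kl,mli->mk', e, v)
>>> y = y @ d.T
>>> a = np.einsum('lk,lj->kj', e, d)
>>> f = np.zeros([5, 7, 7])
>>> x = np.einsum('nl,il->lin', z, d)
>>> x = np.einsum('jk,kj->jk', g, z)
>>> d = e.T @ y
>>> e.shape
(5, 7)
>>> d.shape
(7, 5)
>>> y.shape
(5, 5)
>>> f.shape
(5, 7, 7)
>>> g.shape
(23, 11)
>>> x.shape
(23, 11)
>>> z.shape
(11, 23)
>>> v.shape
(5, 7, 13)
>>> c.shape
(5,)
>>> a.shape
(7, 23)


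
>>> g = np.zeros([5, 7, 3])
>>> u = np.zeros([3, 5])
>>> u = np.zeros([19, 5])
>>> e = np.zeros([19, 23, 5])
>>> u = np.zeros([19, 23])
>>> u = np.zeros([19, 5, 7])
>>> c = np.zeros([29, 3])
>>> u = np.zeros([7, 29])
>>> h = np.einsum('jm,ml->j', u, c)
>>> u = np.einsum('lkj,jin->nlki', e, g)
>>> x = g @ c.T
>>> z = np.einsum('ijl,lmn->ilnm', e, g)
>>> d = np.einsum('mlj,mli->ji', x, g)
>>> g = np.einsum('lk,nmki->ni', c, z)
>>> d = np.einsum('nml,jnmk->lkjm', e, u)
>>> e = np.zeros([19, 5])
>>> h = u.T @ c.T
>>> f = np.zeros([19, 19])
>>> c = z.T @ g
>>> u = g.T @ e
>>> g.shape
(19, 7)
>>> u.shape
(7, 5)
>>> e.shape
(19, 5)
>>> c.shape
(7, 3, 5, 7)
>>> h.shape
(7, 23, 19, 29)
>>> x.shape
(5, 7, 29)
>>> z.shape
(19, 5, 3, 7)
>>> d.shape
(5, 7, 3, 23)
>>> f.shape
(19, 19)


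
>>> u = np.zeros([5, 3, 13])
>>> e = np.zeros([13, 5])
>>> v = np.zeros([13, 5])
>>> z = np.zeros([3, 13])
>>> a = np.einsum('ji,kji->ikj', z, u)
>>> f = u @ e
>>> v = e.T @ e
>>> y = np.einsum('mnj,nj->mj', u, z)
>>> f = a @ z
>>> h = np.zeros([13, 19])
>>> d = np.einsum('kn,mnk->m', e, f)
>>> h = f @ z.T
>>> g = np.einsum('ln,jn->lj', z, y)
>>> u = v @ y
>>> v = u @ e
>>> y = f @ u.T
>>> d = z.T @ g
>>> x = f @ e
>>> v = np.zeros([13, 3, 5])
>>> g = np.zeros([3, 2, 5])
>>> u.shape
(5, 13)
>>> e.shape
(13, 5)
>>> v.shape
(13, 3, 5)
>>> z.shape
(3, 13)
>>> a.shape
(13, 5, 3)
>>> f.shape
(13, 5, 13)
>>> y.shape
(13, 5, 5)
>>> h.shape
(13, 5, 3)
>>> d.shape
(13, 5)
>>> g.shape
(3, 2, 5)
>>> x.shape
(13, 5, 5)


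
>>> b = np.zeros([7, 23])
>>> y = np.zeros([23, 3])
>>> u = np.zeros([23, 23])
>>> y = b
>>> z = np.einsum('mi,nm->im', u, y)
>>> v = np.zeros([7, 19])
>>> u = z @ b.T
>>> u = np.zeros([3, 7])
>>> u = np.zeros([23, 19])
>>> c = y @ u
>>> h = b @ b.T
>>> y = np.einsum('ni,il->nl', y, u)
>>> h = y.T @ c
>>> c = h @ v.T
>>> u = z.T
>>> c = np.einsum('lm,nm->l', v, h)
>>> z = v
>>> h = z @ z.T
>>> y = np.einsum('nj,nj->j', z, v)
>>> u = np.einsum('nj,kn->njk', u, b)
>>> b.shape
(7, 23)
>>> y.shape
(19,)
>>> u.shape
(23, 23, 7)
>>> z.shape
(7, 19)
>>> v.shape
(7, 19)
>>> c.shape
(7,)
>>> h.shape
(7, 7)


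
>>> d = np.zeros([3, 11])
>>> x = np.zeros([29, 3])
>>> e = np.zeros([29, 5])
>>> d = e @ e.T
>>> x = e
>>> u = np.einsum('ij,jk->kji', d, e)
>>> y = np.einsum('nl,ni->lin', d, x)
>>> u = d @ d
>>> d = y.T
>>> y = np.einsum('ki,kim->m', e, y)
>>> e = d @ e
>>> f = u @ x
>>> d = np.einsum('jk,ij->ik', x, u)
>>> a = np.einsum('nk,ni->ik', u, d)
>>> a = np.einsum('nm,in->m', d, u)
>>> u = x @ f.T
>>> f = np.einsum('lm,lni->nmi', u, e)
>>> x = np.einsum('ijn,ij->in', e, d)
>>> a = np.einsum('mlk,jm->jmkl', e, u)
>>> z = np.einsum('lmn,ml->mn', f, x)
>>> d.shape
(29, 5)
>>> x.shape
(29, 5)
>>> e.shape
(29, 5, 5)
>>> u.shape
(29, 29)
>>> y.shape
(29,)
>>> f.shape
(5, 29, 5)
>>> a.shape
(29, 29, 5, 5)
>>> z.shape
(29, 5)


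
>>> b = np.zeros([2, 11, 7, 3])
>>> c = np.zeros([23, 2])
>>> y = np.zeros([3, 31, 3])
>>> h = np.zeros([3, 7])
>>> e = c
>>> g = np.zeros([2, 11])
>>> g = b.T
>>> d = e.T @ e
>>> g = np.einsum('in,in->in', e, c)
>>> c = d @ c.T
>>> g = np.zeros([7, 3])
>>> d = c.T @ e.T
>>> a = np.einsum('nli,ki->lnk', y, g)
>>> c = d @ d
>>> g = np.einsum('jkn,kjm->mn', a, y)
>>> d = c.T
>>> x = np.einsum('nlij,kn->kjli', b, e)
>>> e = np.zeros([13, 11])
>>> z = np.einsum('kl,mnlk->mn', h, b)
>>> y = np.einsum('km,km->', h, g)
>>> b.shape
(2, 11, 7, 3)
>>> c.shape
(23, 23)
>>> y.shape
()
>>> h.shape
(3, 7)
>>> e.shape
(13, 11)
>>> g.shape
(3, 7)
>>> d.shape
(23, 23)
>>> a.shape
(31, 3, 7)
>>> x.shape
(23, 3, 11, 7)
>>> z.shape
(2, 11)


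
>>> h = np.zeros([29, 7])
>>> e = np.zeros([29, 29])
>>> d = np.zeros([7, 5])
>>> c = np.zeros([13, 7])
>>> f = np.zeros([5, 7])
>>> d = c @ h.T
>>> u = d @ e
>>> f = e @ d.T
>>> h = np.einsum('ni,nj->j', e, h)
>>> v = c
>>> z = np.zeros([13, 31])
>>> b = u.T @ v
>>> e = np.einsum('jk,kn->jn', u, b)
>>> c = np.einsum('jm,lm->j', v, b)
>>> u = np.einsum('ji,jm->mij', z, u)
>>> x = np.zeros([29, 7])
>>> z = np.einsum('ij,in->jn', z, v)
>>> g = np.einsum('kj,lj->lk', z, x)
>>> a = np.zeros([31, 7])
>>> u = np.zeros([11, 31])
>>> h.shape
(7,)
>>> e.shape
(13, 7)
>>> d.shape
(13, 29)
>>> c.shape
(13,)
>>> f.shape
(29, 13)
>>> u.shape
(11, 31)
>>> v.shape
(13, 7)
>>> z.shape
(31, 7)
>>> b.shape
(29, 7)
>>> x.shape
(29, 7)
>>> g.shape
(29, 31)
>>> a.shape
(31, 7)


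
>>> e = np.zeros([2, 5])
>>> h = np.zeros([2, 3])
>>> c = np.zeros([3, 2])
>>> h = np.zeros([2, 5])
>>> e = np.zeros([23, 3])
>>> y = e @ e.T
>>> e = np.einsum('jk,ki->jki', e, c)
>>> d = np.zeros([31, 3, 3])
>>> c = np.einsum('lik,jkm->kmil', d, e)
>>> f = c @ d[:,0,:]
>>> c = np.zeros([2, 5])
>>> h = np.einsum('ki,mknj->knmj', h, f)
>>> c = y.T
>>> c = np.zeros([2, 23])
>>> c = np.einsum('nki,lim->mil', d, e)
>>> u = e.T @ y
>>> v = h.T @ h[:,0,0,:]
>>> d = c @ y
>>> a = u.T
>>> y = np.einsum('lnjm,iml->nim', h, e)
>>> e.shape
(23, 3, 2)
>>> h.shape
(2, 3, 3, 3)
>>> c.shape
(2, 3, 23)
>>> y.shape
(3, 23, 3)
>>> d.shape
(2, 3, 23)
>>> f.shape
(3, 2, 3, 3)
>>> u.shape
(2, 3, 23)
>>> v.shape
(3, 3, 3, 3)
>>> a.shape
(23, 3, 2)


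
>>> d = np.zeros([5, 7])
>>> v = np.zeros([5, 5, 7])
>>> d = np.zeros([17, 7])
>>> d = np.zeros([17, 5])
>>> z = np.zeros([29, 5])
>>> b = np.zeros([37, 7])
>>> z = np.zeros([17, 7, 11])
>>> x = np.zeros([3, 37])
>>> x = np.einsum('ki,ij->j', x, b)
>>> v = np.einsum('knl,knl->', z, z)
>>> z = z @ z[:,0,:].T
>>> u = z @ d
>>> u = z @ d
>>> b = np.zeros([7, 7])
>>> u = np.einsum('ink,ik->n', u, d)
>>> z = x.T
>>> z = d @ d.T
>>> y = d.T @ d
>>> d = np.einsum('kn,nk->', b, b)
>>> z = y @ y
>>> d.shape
()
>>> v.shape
()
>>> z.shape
(5, 5)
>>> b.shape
(7, 7)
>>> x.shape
(7,)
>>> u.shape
(7,)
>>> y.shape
(5, 5)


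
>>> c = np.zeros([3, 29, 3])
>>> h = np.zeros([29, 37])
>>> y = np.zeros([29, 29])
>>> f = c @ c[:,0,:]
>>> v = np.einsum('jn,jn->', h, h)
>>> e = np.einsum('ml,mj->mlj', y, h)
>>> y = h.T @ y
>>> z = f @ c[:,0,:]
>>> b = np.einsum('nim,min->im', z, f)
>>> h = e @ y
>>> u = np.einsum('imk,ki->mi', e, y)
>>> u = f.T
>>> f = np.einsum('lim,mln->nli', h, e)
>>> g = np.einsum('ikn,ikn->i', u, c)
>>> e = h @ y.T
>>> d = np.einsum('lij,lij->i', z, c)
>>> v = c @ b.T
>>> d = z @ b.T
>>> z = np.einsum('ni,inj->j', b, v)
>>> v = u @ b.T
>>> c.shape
(3, 29, 3)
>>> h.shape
(29, 29, 29)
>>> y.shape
(37, 29)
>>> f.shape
(37, 29, 29)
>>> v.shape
(3, 29, 29)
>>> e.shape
(29, 29, 37)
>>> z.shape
(29,)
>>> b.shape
(29, 3)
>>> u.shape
(3, 29, 3)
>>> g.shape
(3,)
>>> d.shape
(3, 29, 29)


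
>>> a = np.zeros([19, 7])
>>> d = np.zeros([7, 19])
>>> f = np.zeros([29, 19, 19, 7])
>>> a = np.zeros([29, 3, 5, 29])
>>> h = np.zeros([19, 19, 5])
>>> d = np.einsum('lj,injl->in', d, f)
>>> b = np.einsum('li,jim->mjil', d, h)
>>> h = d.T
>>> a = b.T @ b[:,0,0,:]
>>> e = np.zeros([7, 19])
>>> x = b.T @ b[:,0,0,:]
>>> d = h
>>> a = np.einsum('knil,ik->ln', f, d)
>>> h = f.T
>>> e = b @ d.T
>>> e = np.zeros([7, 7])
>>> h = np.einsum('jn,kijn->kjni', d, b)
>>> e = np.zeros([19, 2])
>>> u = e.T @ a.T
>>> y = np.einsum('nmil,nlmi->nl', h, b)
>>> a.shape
(7, 19)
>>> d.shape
(19, 29)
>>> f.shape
(29, 19, 19, 7)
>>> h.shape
(5, 19, 29, 19)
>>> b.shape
(5, 19, 19, 29)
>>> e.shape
(19, 2)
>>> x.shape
(29, 19, 19, 29)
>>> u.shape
(2, 7)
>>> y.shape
(5, 19)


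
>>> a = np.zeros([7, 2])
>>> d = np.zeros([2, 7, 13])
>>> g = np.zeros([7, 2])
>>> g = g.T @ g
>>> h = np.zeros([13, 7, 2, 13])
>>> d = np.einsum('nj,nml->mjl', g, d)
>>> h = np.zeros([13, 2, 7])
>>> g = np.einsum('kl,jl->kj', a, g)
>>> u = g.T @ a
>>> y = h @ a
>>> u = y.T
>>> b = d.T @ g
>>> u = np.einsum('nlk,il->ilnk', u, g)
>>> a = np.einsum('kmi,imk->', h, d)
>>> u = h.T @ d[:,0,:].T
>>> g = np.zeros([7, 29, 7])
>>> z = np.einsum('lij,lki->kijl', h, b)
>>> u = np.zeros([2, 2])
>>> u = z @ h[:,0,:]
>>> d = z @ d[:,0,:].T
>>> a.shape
()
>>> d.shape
(2, 2, 7, 7)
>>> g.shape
(7, 29, 7)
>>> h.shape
(13, 2, 7)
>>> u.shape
(2, 2, 7, 7)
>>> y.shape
(13, 2, 2)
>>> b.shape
(13, 2, 2)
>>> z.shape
(2, 2, 7, 13)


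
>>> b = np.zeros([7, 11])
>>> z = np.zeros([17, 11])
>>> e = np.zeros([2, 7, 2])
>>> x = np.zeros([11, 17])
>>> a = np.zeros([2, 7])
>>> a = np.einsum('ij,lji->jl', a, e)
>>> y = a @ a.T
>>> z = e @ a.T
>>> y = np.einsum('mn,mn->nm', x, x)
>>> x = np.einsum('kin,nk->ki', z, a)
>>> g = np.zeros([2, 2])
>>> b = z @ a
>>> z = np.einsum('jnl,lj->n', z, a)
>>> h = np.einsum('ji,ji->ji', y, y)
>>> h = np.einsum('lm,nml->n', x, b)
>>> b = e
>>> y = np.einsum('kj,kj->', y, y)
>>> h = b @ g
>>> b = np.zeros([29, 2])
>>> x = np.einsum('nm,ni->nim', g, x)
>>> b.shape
(29, 2)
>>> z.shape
(7,)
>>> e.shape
(2, 7, 2)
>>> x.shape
(2, 7, 2)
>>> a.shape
(7, 2)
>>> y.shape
()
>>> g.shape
(2, 2)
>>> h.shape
(2, 7, 2)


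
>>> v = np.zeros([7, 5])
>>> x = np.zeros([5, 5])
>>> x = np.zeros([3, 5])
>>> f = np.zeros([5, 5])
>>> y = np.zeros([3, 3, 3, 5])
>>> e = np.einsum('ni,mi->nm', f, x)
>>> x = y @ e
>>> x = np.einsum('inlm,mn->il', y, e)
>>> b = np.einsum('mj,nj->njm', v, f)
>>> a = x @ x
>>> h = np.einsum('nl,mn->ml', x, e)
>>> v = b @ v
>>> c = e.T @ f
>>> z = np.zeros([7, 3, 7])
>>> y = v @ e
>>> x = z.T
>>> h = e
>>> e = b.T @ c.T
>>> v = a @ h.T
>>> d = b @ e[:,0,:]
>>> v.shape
(3, 5)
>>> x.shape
(7, 3, 7)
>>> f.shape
(5, 5)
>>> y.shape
(5, 5, 3)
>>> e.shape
(7, 5, 3)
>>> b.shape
(5, 5, 7)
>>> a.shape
(3, 3)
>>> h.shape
(5, 3)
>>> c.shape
(3, 5)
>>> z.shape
(7, 3, 7)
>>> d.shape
(5, 5, 3)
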